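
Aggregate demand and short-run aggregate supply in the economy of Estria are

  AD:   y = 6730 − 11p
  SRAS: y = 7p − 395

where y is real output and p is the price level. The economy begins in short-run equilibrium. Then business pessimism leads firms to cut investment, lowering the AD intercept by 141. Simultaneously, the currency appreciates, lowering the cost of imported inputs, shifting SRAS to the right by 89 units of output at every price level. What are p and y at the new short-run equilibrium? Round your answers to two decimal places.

p = 383.06, y = 2375.39

After both shocks: AD is y = 6589 − 11p and SRAS is y = 7p − 306.
Setting them equal: 6895 = 18p, so p = 383.06.
Substituting into AD, y = 2375.39.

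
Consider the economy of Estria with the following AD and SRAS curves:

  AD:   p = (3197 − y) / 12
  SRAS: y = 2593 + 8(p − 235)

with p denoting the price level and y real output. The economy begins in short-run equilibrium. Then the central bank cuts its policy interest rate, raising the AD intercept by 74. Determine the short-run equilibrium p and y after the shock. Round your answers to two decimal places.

This is a positive demand shock: AD shifts right.
New AD: y = 3271 − 12p.
SRAS can be written y = 713 + 8p.
Set AD = SRAS: 3271 − 12p = 713 + 8p, so 2558 = 20p and p = 127.90.
Substituting into AD, y = 1736.20.

p = 127.90, y = 1736.20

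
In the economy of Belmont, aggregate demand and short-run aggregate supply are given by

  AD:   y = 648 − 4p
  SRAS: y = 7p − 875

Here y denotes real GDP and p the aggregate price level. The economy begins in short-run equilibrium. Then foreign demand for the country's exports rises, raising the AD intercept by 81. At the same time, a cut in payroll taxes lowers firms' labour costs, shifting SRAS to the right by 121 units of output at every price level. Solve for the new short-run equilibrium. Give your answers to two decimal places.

After both shocks: AD is y = 729 − 4p and SRAS is y = 7p − 754.
Setting them equal: 1483 = 11p, so p = 134.82.
Substituting into AD, y = 189.73.

p = 134.82, y = 189.73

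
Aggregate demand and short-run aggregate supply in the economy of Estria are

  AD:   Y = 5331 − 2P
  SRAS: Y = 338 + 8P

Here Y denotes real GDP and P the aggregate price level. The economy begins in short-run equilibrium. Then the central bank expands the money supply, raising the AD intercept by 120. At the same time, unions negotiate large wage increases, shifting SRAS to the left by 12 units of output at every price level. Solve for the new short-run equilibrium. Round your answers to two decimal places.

P = 512.50, Y = 4426.00

After both shocks: AD is Y = 5451 − 2P and SRAS is Y = 326 + 8P.
Setting them equal: 5125 = 10P, so P = 512.50.
Substituting into AD, Y = 4426.00.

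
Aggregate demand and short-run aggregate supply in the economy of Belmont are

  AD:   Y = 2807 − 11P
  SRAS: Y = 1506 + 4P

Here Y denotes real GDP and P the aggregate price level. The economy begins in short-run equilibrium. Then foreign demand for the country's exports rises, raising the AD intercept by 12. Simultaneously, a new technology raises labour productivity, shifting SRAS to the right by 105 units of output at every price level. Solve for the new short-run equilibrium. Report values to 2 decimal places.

After both shocks: AD is Y = 2819 − 11P and SRAS is Y = 1611 + 4P.
Setting them equal: 1208 = 15P, so P = 80.53.
Substituting into AD, Y = 1933.13.

P = 80.53, Y = 1933.13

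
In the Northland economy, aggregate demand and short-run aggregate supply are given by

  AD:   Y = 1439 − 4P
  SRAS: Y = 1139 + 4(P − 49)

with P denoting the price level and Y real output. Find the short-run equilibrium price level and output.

Write SRAS as Y = 1139 + 4P − 196 = 943 + 4P.
Set AD = SRAS: 1439 − 4P = 943 + 4P, so 496 = 8P and P = 62.
Then Y = 1439 − 4·62 = 1191.

P = 62, Y = 1191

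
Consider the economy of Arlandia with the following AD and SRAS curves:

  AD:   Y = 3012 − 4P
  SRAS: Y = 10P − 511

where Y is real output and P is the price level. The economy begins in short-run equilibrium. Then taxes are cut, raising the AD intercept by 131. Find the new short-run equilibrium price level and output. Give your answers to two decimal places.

P = 261.00, Y = 2099.00

This is a positive demand shock: AD shifts right.
New AD: Y = 3143 − 4P.
Set AD = SRAS: 3143 − 4P = 10P − 511, so 3654 = 14P and P = 261.00.
Substituting into AD, Y = 2099.00.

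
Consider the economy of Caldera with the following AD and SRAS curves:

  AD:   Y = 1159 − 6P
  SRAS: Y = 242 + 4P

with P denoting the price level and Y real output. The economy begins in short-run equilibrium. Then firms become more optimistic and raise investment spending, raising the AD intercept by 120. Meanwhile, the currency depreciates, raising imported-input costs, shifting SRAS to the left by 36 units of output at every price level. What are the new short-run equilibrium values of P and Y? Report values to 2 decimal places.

After both shocks: AD is Y = 1279 − 6P and SRAS is Y = 206 + 4P.
Setting them equal: 1073 = 10P, so P = 107.30.
Substituting into AD, Y = 635.20.

P = 107.30, Y = 635.20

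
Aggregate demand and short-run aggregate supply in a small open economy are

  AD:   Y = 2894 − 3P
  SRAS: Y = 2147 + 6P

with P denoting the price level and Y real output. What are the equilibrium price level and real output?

P = 83, Y = 2645

Set AD = SRAS: 2894 − 3P = 2147 + 6P, so 747 = 9P and P = 83.
Then Y = 2894 − 3·83 = 2645.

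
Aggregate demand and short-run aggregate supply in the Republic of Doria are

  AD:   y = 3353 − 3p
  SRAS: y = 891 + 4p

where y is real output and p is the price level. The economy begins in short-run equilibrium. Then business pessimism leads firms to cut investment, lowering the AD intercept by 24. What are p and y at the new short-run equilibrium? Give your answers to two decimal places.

p = 348.29, y = 2284.14

This is a negative demand shock: AD shifts left.
New AD: y = 3329 − 3p.
Set AD = SRAS: 3329 − 3p = 891 + 4p, so 2438 = 7p and p = 348.29.
Substituting into AD, y = 2284.14.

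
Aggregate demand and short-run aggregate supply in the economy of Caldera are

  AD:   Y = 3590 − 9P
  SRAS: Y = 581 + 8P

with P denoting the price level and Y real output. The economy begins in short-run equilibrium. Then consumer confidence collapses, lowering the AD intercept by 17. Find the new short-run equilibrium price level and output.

This is a negative demand shock: AD shifts left.
New AD: Y = 3573 − 9P.
Set AD = SRAS: 3573 − 9P = 581 + 8P, so 2992 = 17P and P = 176.
Y = 3573 − 9·176 = 1989.

P = 176, Y = 1989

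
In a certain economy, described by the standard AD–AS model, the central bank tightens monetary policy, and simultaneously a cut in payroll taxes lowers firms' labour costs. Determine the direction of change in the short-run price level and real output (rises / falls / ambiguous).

Price level: falls; output: ambiguous

The first event is a negative demand shock: AD shifts left, which by itself pushes P down and Y down.
The second is a favourable supply shock: SRAS shifts right, which by itself pushes P down and Y up.
Both shocks push P down, so P falls. The two shocks push Y in opposite directions, so the effect on Y is ambiguous.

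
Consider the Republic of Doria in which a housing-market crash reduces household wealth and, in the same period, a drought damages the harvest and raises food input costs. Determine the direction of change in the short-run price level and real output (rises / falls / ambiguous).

Price level: ambiguous; output: falls

The first event is a negative demand shock: AD shifts left, which by itself pushes P down and Y down.
The second is an adverse supply shock: SRAS shifts left, which by itself pushes P up and Y down.
The two shocks push P in opposite directions, so the effect on P is ambiguous. Both shocks push Y down, so Y falls.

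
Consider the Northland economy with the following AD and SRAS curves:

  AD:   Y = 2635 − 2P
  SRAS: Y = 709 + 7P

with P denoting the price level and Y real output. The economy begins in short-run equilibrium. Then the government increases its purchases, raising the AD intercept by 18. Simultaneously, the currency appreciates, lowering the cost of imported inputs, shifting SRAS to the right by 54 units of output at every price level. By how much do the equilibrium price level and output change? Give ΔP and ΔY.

After both shocks: AD is Y = 2653 − 2P and SRAS is Y = 763 + 7P.
Setting them equal: 1890 = 9P, so P = 210.
Y = 2653 − 2·210 = 2233.
Initially P = 214, Y = 2207, so ΔP = -4 and ΔY = +26.

ΔP = -4, ΔY = +26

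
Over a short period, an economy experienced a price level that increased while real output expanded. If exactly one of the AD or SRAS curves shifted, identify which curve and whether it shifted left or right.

AD shifted right

P rose and Y rose. An AD shift moves P and Y in the same direction; an SRAS shift moves them in opposite directions.
Here P and Y moved in the same direction, so the AD curve shifted.
Since Y rose, AD shifted right.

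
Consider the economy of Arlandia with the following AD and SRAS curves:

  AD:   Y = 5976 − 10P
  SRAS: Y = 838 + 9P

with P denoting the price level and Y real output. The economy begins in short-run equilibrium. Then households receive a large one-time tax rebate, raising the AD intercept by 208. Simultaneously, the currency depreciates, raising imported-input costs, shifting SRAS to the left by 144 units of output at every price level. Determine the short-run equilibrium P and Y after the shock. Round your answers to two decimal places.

P = 288.95, Y = 3294.53

After both shocks: AD is Y = 6184 − 10P and SRAS is Y = 694 + 9P.
Setting them equal: 5490 = 19P, so P = 288.95.
Substituting into AD, Y = 3294.53.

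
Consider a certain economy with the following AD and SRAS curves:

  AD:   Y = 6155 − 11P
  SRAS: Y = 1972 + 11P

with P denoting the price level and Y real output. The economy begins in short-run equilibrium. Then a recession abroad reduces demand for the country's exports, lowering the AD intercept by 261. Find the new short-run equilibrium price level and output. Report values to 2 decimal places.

P = 178.27, Y = 3933.00

This is a negative demand shock: AD shifts left.
New AD: Y = 5894 − 11P.
Set AD = SRAS: 5894 − 11P = 1972 + 11P, so 3922 = 22P and P = 178.27.
Substituting into AD, Y = 3933.00.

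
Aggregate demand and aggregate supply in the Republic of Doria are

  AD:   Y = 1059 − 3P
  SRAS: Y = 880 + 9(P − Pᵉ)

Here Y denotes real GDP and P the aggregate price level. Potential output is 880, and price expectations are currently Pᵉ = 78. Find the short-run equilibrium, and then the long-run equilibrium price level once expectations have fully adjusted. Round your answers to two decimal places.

Short run: P = 73.42, Y = 838.75. Long run: P = 59.67.

Short run: with Pᵉ = 78, SRAS is Y = 178 + 9P. Setting AD = SRAS gives 881 = 12P, so P = 73.42 and Y = 1059 − 3P = 838.75.
Output 838.75 is below potential 880, so over time expected prices fall and SRAS shifts right until Y returns to 880.
Long run: Y = 880 on the AD curve gives 880 = 1059 − 3P, so P = 59.67.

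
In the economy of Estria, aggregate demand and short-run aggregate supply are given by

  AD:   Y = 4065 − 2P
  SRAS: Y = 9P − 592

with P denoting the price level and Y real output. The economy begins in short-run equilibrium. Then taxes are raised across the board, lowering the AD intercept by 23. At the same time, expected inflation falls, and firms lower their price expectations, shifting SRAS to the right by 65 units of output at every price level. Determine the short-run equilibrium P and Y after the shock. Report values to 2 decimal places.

After both shocks: AD is Y = 4042 − 2P and SRAS is Y = 9P − 527.
Setting them equal: 4569 = 11P, so P = 415.36.
Substituting into AD, Y = 3211.27.

P = 415.36, Y = 3211.27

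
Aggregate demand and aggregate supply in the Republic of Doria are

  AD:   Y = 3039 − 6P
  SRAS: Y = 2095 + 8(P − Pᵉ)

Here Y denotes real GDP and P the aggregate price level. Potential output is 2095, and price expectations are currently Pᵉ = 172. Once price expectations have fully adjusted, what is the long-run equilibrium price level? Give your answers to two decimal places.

Short run: with Pᵉ = 172, SRAS is Y = 719 + 8P. Setting AD = SRAS gives 2320 = 14P, so P = 165.71 and Y = 3039 − 6P = 2044.71.
Output 2044.71 is below potential 2095, so over time expected prices fall and SRAS shifts right until Y returns to 2095.
Long run: Y = 2095 on the AD curve gives 2095 = 3039 − 6P, so P = 157.33.

Long-run P = 157.33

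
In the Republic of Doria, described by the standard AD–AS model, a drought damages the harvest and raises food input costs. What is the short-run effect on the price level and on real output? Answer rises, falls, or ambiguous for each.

This is an adverse supply shock: SRAS shifts left.
Moving along the downward-sloping AD curve, P rises and Y falls.

Price level: rises; output: falls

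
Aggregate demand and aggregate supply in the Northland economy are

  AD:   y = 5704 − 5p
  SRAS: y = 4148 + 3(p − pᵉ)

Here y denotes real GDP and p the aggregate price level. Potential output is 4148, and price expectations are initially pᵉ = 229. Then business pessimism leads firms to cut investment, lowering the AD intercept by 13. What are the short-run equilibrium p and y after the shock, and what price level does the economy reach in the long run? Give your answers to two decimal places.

Short run: p = 278.75, y = 4297.25. Long run: p = 308.60.

AD shifts left: new AD is y = 5691 − 5p. With pᵉ = 229, SRAS is y = 3461 + 3p.
Short run: 5691 − 5p = 3461 + 3p gives 2230 = 8p, so p = 278.75 and y = 5691 − 5p = 4297.25.
y = 4297.25 is above potential 4148; expectations adjust and SRAS shifts left until y = 4148.
Long run: on the new AD curve, 4148 = 5691 − 5p gives p = 308.60.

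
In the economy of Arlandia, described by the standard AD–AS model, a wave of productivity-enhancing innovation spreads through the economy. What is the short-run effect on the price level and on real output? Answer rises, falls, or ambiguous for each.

Price level: falls; output: rises

This is a favourable supply shock: SRAS shifts right.
Moving along the downward-sloping AD curve, P falls and Y rises.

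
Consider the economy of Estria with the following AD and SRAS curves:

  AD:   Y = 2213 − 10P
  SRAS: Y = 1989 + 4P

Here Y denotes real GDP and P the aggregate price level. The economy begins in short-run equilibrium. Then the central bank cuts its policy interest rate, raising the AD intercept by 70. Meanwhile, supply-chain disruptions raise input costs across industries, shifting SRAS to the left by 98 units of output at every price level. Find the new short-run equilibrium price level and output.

P = 28, Y = 2003

After both shocks: AD is Y = 2283 − 10P and SRAS is Y = 1891 + 4P.
Setting them equal: 392 = 14P, so P = 28.
Y = 2283 − 10·28 = 2003.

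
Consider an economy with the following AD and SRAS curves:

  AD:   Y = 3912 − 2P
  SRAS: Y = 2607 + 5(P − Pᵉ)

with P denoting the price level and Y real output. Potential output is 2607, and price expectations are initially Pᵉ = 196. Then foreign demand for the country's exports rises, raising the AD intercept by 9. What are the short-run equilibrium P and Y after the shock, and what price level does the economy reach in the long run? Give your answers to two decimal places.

Short run: P = 327.71, Y = 3265.57. Long run: P = 657.00.

AD shifts right: new AD is Y = 3921 − 2P. With Pᵉ = 196, SRAS is Y = 1627 + 5P.
Short run: 3921 − 2P = 1627 + 5P gives 2294 = 7P, so P = 327.71 and Y = 3921 − 2P = 3265.57.
Y = 3265.57 is above potential 2607; expectations adjust and SRAS shifts left until Y = 2607.
Long run: on the new AD curve, 2607 = 3921 − 2P gives P = 657.00.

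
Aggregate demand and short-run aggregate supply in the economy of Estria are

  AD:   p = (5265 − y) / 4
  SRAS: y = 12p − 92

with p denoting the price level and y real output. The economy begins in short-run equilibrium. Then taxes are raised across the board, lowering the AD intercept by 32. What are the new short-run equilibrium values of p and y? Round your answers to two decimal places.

p = 332.81, y = 3901.75

This is a negative demand shock: AD shifts left.
New AD: y = 5233 − 4p.
Set AD = SRAS: 5233 − 4p = 12p − 92, so 5325 = 16p and p = 332.81.
Substituting into AD, y = 3901.75.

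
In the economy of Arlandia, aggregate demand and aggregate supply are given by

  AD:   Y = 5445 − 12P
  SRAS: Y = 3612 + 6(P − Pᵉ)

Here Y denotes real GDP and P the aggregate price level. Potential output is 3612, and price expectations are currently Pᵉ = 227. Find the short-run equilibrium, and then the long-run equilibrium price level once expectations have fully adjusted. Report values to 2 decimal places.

Short run: P = 177.50, Y = 3315.00. Long run: P = 152.75.

Short run: with Pᵉ = 227, SRAS is Y = 2250 + 6P. Setting AD = SRAS gives 3195 = 18P, so P = 177.50 and Y = 5445 − 12P = 3315.00.
Output 3315.00 is below potential 3612, so over time expected prices fall and SRAS shifts right until Y returns to 3612.
Long run: Y = 3612 on the AD curve gives 3612 = 5445 − 12P, so P = 152.75.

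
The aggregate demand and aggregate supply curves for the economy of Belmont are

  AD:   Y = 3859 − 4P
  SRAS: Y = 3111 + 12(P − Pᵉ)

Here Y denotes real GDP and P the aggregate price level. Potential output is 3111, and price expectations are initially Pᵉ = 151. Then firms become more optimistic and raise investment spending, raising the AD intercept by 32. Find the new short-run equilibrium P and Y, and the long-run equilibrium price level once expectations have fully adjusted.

Short run: P = 162, Y = 3243. Long run: P = 195.

AD shifts right: new AD is Y = 3891 − 4P. With Pᵉ = 151, SRAS is Y = 1299 + 12P.
Short run: 3891 − 4P = 1299 + 12P gives 2592 = 16P, so P = 162 and Y = 3891 − 4·162 = 3243.
Y = 3243 is above potential 3111; expectations adjust and SRAS shifts left until Y = 3111.
Long run: on the new AD curve, 3111 = 3891 − 4P gives P = 195.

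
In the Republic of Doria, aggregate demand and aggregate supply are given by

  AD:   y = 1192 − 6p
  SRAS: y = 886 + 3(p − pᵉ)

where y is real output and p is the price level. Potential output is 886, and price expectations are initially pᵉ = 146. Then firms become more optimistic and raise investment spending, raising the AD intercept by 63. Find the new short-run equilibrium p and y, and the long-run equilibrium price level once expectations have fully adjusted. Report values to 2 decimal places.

AD shifts right: new AD is y = 1255 − 6p. With pᵉ = 146, SRAS is y = 448 + 3p.
Short run: 1255 − 6p = 448 + 3p gives 807 = 9p, so p = 89.67 and y = 1255 − 6p = 717.00.
y = 717.00 is below potential 886; expectations adjust and SRAS shifts right until y = 886.
Long run: on the new AD curve, 886 = 1255 − 6p gives p = 61.50.

Short run: p = 89.67, y = 717.00. Long run: p = 61.50.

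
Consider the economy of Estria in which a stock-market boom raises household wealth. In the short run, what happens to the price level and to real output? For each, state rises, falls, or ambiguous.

Price level: rises; output: rises

This is a positive demand shock: AD shifts right.
Moving along the upward-sloping SRAS curve, P rises and Y rises.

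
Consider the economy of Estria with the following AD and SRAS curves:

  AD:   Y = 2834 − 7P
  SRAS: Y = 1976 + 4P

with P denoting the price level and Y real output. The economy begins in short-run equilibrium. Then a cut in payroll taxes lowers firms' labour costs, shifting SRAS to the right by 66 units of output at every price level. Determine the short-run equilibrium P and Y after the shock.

This is a positive supply shock: SRAS shifts right.
New SRAS: Y = 2042 + 4P.
Set AD = SRAS: 2834 − 7P = 2042 + 4P, so 792 = 11P and P = 72.
Y = 2834 − 7·72 = 2330.

P = 72, Y = 2330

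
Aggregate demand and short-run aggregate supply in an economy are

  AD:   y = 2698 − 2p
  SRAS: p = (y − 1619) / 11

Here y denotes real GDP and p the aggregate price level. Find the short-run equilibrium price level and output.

Rearrange SRAS to y = 1619 + 11p.
Set AD = SRAS: 2698 − 2p = 1619 + 11p, so 1079 = 13p and p = 83.
Then y = 2698 − 2·83 = 2532.

p = 83, y = 2532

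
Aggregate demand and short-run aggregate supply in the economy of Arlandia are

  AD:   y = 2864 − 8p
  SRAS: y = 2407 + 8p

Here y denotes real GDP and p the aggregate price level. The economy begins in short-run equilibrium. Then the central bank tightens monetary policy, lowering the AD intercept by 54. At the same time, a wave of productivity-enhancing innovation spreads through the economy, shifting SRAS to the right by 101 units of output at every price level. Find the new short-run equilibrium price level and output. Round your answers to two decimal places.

p = 18.88, y = 2659.00

After both shocks: AD is y = 2810 − 8p and SRAS is y = 2508 + 8p.
Setting them equal: 302 = 16p, so p = 18.88.
Substituting into AD, y = 2659.00.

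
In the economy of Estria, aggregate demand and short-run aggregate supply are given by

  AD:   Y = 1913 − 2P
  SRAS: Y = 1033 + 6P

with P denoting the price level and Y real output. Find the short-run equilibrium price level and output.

P = 110, Y = 1693

Set AD = SRAS: 1913 − 2P = 1033 + 6P, so 880 = 8P and P = 110.
Then Y = 1913 − 2·110 = 1693.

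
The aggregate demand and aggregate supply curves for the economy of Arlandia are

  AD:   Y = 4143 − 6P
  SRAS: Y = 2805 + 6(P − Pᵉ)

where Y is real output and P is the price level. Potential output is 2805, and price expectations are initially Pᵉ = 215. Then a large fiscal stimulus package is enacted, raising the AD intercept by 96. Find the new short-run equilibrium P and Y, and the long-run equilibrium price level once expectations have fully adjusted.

AD shifts right: new AD is Y = 4239 − 6P. With Pᵉ = 215, SRAS is Y = 1515 + 6P.
Short run: 4239 − 6P = 1515 + 6P gives 2724 = 12P, so P = 227 and Y = 4239 − 6·227 = 2877.
Y = 2877 is above potential 2805; expectations adjust and SRAS shifts left until Y = 2805.
Long run: on the new AD curve, 2805 = 4239 − 6P gives P = 239.

Short run: P = 227, Y = 2877. Long run: P = 239.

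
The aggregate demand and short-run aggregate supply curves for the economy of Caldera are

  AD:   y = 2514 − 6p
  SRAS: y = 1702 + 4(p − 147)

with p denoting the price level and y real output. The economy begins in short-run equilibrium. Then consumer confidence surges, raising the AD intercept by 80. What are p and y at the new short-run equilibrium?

This is a positive demand shock: AD shifts right.
New AD: y = 2594 − 6p.
SRAS can be written y = 1114 + 4p.
Set AD = SRAS: 2594 − 6p = 1114 + 4p, so 1480 = 10p and p = 148.
y = 2594 − 6·148 = 1706.

p = 148, y = 1706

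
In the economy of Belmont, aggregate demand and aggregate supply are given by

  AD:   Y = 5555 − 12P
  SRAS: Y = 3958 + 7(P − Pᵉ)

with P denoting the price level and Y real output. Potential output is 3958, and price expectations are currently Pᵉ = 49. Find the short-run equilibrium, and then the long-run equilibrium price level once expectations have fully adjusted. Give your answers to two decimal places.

Short run: P = 102.11, Y = 4329.74. Long run: P = 133.08.

Short run: with Pᵉ = 49, SRAS is Y = 3615 + 7P. Setting AD = SRAS gives 1940 = 19P, so P = 102.11 and Y = 5555 − 12P = 4329.74.
Output 4329.74 is above potential 3958, so over time expected prices rise and SRAS shifts left until Y returns to 3958.
Long run: Y = 3958 on the AD curve gives 3958 = 5555 − 12P, so P = 133.08.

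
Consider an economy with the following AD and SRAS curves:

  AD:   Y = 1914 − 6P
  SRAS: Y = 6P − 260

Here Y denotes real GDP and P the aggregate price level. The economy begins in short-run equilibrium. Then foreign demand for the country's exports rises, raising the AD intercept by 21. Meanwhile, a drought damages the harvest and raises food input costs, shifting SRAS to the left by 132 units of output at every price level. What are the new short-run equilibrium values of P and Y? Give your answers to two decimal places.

After both shocks: AD is Y = 1935 − 6P and SRAS is Y = 6P − 392.
Setting them equal: 2327 = 12P, so P = 193.92.
Substituting into AD, Y = 771.50.

P = 193.92, Y = 771.50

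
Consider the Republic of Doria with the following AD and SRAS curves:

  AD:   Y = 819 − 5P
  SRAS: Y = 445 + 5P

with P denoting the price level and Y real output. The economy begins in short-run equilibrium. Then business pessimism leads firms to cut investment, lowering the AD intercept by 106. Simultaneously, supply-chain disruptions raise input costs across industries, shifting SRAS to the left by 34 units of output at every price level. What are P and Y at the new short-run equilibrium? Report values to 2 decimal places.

P = 30.20, Y = 562.00

After both shocks: AD is Y = 713 − 5P and SRAS is Y = 411 + 5P.
Setting them equal: 302 = 10P, so P = 30.20.
Substituting into AD, Y = 562.00.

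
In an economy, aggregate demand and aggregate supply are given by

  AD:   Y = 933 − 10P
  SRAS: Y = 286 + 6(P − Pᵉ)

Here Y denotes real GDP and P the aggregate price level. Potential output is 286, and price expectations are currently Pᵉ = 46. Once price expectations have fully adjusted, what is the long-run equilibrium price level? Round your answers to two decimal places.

Long-run P = 64.70

Short run: with Pᵉ = 46, SRAS is Y = 10 + 6P. Setting AD = SRAS gives 923 = 16P, so P = 57.69 and Y = 933 − 10P = 356.13.
Output 356.13 is above potential 286, so over time expected prices rise and SRAS shifts left until Y returns to 286.
Long run: Y = 286 on the AD curve gives 286 = 933 − 10P, so P = 64.70.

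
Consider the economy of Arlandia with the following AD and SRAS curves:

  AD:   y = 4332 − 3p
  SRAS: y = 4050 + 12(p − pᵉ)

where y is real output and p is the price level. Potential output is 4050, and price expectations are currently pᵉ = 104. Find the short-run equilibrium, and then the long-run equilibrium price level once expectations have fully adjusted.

Short run: p = 102, y = 4026. Long run: p = 94.

Short run: with pᵉ = 104, SRAS is y = 2802 + 12p. Setting AD = SRAS gives 1530 = 15p, so p = 102 and y = 4332 − 3·102 = 4026.
Output 4026 is below potential 4050, so over time expected prices fall and SRAS shifts right until y returns to 4050.
Long run: y = 4050 on the AD curve gives 4050 = 4332 − 3p, so p = 94.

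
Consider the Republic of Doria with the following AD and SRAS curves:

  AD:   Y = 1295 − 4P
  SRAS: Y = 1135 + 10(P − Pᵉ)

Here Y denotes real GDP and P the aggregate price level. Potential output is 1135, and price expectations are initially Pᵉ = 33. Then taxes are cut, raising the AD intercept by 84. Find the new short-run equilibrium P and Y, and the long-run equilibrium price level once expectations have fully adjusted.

AD shifts right: new AD is Y = 1379 − 4P. With Pᵉ = 33, SRAS is Y = 805 + 10P.
Short run: 1379 − 4P = 805 + 10P gives 574 = 14P, so P = 41 and Y = 1379 − 4·41 = 1215.
Y = 1215 is above potential 1135; expectations adjust and SRAS shifts left until Y = 1135.
Long run: on the new AD curve, 1135 = 1379 − 4P gives P = 61.

Short run: P = 41, Y = 1215. Long run: P = 61.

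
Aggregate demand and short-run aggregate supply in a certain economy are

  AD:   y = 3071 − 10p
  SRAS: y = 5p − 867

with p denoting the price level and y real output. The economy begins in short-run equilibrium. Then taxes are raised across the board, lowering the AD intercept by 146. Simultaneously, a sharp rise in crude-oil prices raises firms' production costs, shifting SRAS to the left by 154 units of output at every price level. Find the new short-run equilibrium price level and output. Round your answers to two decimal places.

p = 263.07, y = 294.33

After both shocks: AD is y = 2925 − 10p and SRAS is y = 5p − 1021.
Setting them equal: 3946 = 15p, so p = 263.07.
Substituting into AD, y = 294.33.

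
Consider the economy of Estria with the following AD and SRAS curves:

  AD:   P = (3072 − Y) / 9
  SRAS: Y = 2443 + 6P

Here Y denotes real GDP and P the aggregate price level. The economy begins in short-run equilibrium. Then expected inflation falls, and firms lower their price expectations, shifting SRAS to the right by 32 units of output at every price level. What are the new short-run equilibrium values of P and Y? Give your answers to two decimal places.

P = 39.80, Y = 2713.80

This is a positive supply shock: SRAS shifts right.
New SRAS: Y = 2475 + 6P.
Set AD = SRAS: 3072 − 9P = 2475 + 6P, so 597 = 15P and P = 39.80.
Substituting into AD, Y = 2713.80.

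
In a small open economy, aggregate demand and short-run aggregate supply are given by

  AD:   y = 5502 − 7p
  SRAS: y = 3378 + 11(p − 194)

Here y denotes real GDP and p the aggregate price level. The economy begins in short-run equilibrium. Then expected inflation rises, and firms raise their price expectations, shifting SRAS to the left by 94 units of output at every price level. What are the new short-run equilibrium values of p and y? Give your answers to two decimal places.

p = 241.78, y = 3809.56

This is a negative supply shock: SRAS shifts left.
New SRAS: y = 1150 + 11p.
Set AD = SRAS: 5502 − 7p = 1150 + 11p, so 4352 = 18p and p = 241.78.
Substituting into AD, y = 3809.56.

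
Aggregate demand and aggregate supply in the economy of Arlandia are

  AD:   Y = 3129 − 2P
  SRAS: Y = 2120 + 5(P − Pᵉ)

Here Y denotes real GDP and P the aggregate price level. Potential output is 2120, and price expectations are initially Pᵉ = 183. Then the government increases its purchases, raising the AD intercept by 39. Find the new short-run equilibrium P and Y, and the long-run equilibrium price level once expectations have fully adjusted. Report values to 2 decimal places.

Short run: P = 280.43, Y = 2607.14. Long run: P = 524.00.

AD shifts right: new AD is Y = 3168 − 2P. With Pᵉ = 183, SRAS is Y = 1205 + 5P.
Short run: 3168 − 2P = 1205 + 5P gives 1963 = 7P, so P = 280.43 and Y = 3168 − 2P = 2607.14.
Y = 2607.14 is above potential 2120; expectations adjust and SRAS shifts left until Y = 2120.
Long run: on the new AD curve, 2120 = 3168 − 2P gives P = 524.00.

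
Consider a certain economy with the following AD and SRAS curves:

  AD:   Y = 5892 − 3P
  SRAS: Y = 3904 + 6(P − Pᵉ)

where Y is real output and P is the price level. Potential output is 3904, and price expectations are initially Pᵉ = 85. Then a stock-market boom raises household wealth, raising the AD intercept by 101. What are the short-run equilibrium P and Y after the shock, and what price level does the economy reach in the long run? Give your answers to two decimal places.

Short run: P = 288.78, Y = 5126.67. Long run: P = 696.33.

AD shifts right: new AD is Y = 5993 − 3P. With Pᵉ = 85, SRAS is Y = 3394 + 6P.
Short run: 5993 − 3P = 3394 + 6P gives 2599 = 9P, so P = 288.78 and Y = 5993 − 3P = 5126.67.
Y = 5126.67 is above potential 3904; expectations adjust and SRAS shifts left until Y = 3904.
Long run: on the new AD curve, 3904 = 5993 − 3P gives P = 696.33.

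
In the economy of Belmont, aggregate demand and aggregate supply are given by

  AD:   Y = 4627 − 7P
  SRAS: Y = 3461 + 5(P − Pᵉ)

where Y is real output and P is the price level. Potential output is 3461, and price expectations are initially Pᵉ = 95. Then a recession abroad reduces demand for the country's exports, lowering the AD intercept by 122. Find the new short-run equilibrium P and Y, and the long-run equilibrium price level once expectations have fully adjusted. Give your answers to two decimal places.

AD shifts left: new AD is Y = 4505 − 7P. With Pᵉ = 95, SRAS is Y = 2986 + 5P.
Short run: 4505 − 7P = 2986 + 5P gives 1519 = 12P, so P = 126.58 and Y = 4505 − 7P = 3618.92.
Y = 3618.92 is above potential 3461; expectations adjust and SRAS shifts left until Y = 3461.
Long run: on the new AD curve, 3461 = 4505 − 7P gives P = 149.14.

Short run: P = 126.58, Y = 3618.92. Long run: P = 149.14.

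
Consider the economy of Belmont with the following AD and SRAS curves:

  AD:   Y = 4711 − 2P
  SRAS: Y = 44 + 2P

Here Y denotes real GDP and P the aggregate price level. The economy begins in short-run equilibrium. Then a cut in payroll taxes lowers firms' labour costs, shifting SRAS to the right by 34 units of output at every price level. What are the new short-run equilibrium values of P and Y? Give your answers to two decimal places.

This is a positive supply shock: SRAS shifts right.
New SRAS: Y = 78 + 2P.
Set AD = SRAS: 4711 − 2P = 78 + 2P, so 4633 = 4P and P = 1158.25.
Substituting into AD, Y = 2394.50.

P = 1158.25, Y = 2394.50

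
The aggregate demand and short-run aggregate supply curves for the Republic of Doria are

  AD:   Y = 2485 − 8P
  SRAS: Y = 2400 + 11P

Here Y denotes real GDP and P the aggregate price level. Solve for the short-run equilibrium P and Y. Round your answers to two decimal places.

Set AD = SRAS: 2485 − 8P = 2400 + 11P, so 85 = 19P and P = 4.47.
Substituting into AD, Y = 2485 − 8P = 2449.21.

P = 4.47, Y = 2449.21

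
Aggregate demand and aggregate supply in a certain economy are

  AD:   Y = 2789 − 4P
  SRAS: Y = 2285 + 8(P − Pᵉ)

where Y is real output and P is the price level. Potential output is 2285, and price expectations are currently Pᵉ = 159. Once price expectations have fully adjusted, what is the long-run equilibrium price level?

Long-run P = 126

Short run: with Pᵉ = 159, SRAS is Y = 1013 + 8P. Setting AD = SRAS gives 1776 = 12P, so P = 148 and Y = 2789 − 4·148 = 2197.
Output 2197 is below potential 2285, so over time expected prices fall and SRAS shifts right until Y returns to 2285.
Long run: Y = 2285 on the AD curve gives 2285 = 2789 − 4P, so P = 126.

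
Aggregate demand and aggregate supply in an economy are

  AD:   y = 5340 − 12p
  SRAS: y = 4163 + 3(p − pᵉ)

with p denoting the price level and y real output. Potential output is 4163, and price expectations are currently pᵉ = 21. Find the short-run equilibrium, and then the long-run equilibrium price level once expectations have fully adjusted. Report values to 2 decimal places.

Short run: p = 82.67, y = 4348.00. Long run: p = 98.08.

Short run: with pᵉ = 21, SRAS is y = 4100 + 3p. Setting AD = SRAS gives 1240 = 15p, so p = 82.67 and y = 5340 − 12p = 4348.00.
Output 4348.00 is above potential 4163, so over time expected prices rise and SRAS shifts left until y returns to 4163.
Long run: y = 4163 on the AD curve gives 4163 = 5340 − 12p, so p = 98.08.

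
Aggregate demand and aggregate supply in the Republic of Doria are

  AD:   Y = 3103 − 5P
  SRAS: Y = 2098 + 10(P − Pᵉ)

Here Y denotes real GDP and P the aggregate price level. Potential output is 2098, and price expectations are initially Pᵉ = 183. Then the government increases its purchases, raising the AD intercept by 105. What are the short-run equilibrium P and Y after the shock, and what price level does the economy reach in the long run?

AD shifts right: new AD is Y = 3208 − 5P. With Pᵉ = 183, SRAS is Y = 268 + 10P.
Short run: 3208 − 5P = 268 + 10P gives 2940 = 15P, so P = 196 and Y = 3208 − 5·196 = 2228.
Y = 2228 is above potential 2098; expectations adjust and SRAS shifts left until Y = 2098.
Long run: on the new AD curve, 2098 = 3208 − 5P gives P = 222.

Short run: P = 196, Y = 2228. Long run: P = 222.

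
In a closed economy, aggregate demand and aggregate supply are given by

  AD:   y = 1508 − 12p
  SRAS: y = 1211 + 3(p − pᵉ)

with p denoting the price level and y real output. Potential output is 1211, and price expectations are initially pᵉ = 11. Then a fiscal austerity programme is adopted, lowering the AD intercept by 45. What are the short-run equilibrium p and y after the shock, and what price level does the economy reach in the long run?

Short run: p = 19, y = 1235. Long run: p = 21.

AD shifts left: new AD is y = 1463 − 12p. With pᵉ = 11, SRAS is y = 1178 + 3p.
Short run: 1463 − 12p = 1178 + 3p gives 285 = 15p, so p = 19 and y = 1463 − 12·19 = 1235.
y = 1235 is above potential 1211; expectations adjust and SRAS shifts left until y = 1211.
Long run: on the new AD curve, 1211 = 1463 − 12p gives p = 21.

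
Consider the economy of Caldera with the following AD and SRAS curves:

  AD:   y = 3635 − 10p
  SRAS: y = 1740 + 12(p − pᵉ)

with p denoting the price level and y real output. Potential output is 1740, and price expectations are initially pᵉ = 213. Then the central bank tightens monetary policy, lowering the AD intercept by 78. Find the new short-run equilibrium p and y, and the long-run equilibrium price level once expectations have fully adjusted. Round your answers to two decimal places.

AD shifts left: new AD is y = 3557 − 10p. With pᵉ = 213, SRAS is y = 12p − 816.
Short run: 3557 − 10p = 12p − 816 gives 4373 = 22p, so p = 198.77 and y = 3557 − 10p = 1569.27.
y = 1569.27 is below potential 1740; expectations adjust and SRAS shifts right until y = 1740.
Long run: on the new AD curve, 1740 = 3557 − 10p gives p = 181.70.

Short run: p = 198.77, y = 1569.27. Long run: p = 181.70.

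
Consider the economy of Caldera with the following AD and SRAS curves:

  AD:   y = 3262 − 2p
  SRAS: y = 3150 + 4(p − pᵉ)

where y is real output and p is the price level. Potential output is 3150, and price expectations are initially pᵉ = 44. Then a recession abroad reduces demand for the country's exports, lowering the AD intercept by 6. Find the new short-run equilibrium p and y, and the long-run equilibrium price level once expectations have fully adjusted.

AD shifts left: new AD is y = 3256 − 2p. With pᵉ = 44, SRAS is y = 2974 + 4p.
Short run: 3256 − 2p = 2974 + 4p gives 282 = 6p, so p = 47 and y = 3256 − 2·47 = 3162.
y = 3162 is above potential 3150; expectations adjust and SRAS shifts left until y = 3150.
Long run: on the new AD curve, 3150 = 3256 − 2p gives p = 53.

Short run: p = 47, y = 3162. Long run: p = 53.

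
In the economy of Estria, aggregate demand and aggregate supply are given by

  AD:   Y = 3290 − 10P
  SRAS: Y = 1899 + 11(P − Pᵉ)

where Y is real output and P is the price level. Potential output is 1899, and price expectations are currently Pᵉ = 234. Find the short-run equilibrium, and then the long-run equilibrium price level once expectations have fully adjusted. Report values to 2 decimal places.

Short run: with Pᵉ = 234, SRAS is Y = 11P − 675. Setting AD = SRAS gives 3965 = 21P, so P = 188.81 and Y = 3290 − 10P = 1401.90.
Output 1401.90 is below potential 1899, so over time expected prices fall and SRAS shifts right until Y returns to 1899.
Long run: Y = 1899 on the AD curve gives 1899 = 3290 − 10P, so P = 139.10.

Short run: P = 188.81, Y = 1401.90. Long run: P = 139.10.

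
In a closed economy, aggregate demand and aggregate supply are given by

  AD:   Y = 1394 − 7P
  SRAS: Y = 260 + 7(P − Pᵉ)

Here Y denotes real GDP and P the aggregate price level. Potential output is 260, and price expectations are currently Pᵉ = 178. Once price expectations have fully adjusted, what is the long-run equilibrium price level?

Short run: with Pᵉ = 178, SRAS is Y = 7P − 986. Setting AD = SRAS gives 2380 = 14P, so P = 170 and Y = 1394 − 7·170 = 204.
Output 204 is below potential 260, so over time expected prices fall and SRAS shifts right until Y returns to 260.
Long run: Y = 260 on the AD curve gives 260 = 1394 − 7P, so P = 162.

Long-run P = 162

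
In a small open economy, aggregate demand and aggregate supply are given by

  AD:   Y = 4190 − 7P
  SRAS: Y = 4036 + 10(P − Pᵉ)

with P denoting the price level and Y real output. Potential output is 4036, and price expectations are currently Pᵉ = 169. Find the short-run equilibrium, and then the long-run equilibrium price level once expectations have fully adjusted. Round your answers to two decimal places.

Short run: with Pᵉ = 169, SRAS is Y = 2346 + 10P. Setting AD = SRAS gives 1844 = 17P, so P = 108.47 and Y = 4190 − 7P = 3430.71.
Output 3430.71 is below potential 4036, so over time expected prices fall and SRAS shifts right until Y returns to 4036.
Long run: Y = 4036 on the AD curve gives 4036 = 4190 − 7P, so P = 22.00.

Short run: P = 108.47, Y = 3430.71. Long run: P = 22.00.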